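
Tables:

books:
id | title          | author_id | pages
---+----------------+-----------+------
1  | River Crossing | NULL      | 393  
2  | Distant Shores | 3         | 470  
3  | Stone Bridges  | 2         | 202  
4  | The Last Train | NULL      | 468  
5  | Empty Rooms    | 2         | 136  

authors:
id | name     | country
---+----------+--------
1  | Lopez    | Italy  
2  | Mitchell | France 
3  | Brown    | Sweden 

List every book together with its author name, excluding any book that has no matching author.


INNER JOIN keeps only books rows whose author_id matches an id in authors. Walk through each book:
  - book 1 (River Crossing): author_id=NULL, no match -> dropped
  - book 2 (Distant Shores): author_id=3 -> matches Brown
  - book 3 (Stone Bridges): author_id=2 -> matches Mitchell
  - book 4 (The Last Train): author_id=NULL, no match -> dropped
  - book 5 (Empty Rooms): author_id=2 -> matches Mitchell
So 2 of 5 rows are dropped.

SQL:
SELECT a.title, b.name AS author
FROM books a
INNER JOIN authors b ON a.author_id = b.id

Result:
title          | author  
---------------+---------
Distant Shores | Brown   
Stone Bridges  | Mitchell
Empty Rooms    | Mitchell


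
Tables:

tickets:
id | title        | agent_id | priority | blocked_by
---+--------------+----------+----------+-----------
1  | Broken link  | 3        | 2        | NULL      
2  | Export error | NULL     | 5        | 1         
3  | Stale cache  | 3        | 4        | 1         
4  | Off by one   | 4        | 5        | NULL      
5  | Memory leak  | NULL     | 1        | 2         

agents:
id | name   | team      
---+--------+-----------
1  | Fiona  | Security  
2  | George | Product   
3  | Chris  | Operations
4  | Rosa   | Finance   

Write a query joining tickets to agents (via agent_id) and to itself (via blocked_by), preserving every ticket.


Two LEFT JOINs from the same base table tickets: one to agents via agent_id, one to tickets itself via blocked_by. Both are LEFT so every ticket is preserved.
Match against agents:
  - ticket 1 (Broken link): agent_id=3 -> matches Chris
  - ticket 2 (Export error): agent_id=NULL, no match -> kept with NULL
  - ticket 3 (Stale cache): agent_id=3 -> matches Chris
  - ticket 4 (Off by one): agent_id=4 -> matches Rosa
  - ticket 5 (Memory leak): agent_id=NULL, no match -> kept with NULL
Match against tickets (self):
  - ticket 1 (Broken link): blocked_by=NULL -> NULL
  - ticket 2 (Export error): blocked_by=1 -> Broken link
  - ticket 3 (Stale cache): blocked_by=1 -> Broken link
  - ticket 4 (Off by one): blocked_by=NULL -> NULL
  - ticket 5 (Memory leak): blocked_by=2 -> Export error

SQL:
SELECT a.title, b.name AS agent, c.title AS blocked_by
FROM tickets a
LEFT JOIN agents b ON a.agent_id = b.id
LEFT JOIN tickets c ON a.blocked_by = c.id

Result:
title        | agent | blocked_by  
-------------+-------+-------------
Broken link  | Chris | NULL        
Export error | NULL  | Broken link 
Stale cache  | Chris | Broken link 
Off by one   | Rosa  | NULL        
Memory leak  | NULL  | Export error


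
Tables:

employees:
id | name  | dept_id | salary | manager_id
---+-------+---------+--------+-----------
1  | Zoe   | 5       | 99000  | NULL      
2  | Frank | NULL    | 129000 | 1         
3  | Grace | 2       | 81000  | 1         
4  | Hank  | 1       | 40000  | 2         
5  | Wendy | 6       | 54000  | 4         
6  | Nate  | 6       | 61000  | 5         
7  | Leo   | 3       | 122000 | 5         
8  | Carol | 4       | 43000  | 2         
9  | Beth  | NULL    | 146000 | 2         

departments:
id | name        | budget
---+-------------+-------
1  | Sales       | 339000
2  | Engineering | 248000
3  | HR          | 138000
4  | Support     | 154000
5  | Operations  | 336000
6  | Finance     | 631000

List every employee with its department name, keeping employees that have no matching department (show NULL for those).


LEFT JOIN keeps every row from employees (the left table); where dept_id has no match in departments, the department columns become NULL. Walk through each employee:
  - employee 1 (Zoe): dept_id=5 -> matches Operations
  - employee 2 (Frank): dept_id=NULL, no match -> kept with NULL
  - employee 3 (Grace): dept_id=2 -> matches Engineering
  - employee 4 (Hank): dept_id=1 -> matches Sales
  - employee 5 (Wendy): dept_id=6 -> matches Finance
  - employee 6 (Nate): dept_id=6 -> matches Finance
  - employee 7 (Leo): dept_id=3 -> matches HR
  - employee 8 (Carol): dept_id=4 -> matches Support
  - employee 9 (Beth): dept_id=NULL, no match -> kept with NULL
All 9 rows appear; 2 have NULL department.

SQL:
SELECT a.name, b.name AS department
FROM employees a
LEFT JOIN departments b ON a.dept_id = b.id

Result:
name  | department 
------+------------
Zoe   | Operations 
Frank | NULL       
Grace | Engineering
Hank  | Sales      
Wendy | Finance    
Nate  | Finance    
Leo   | HR         
Carol | Support    
Beth  | NULL       


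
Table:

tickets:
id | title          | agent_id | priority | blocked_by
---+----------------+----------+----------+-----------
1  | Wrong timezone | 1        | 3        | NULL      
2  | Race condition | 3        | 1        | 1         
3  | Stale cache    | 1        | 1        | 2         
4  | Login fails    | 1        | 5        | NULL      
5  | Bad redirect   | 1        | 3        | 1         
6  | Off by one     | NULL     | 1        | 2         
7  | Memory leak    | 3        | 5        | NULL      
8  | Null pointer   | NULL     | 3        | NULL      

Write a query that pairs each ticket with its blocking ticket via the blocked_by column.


This is a self-join: tickets is joined to a second copy of itself, matching each row's blocked_by to another row's id. Use LEFT JOIN so rows with blocked_by=NULL are kept.
  - ticket 1 (Wrong timezone): blocked_by=NULL -> NULL
  - ticket 2 (Race condition): blocked_by=1 -> Wrong timezone
  - ticket 3 (Stale cache): blocked_by=2 -> Race condition
  - ticket 4 (Login fails): blocked_by=NULL -> NULL
  - ticket 5 (Bad redirect): blocked_by=1 -> Wrong timezone
  - ticket 6 (Off by one): blocked_by=2 -> Race condition
  - ticket 7 (Memory leak): blocked_by=NULL -> NULL
  - ticket 8 (Null pointer): blocked_by=NULL -> NULL

SQL:
SELECT a.title AS item, b.title AS blocked_by
FROM tickets a
LEFT JOIN tickets b ON a.blocked_by = b.id

Result:
item           | blocked_by    
---------------+---------------
Wrong timezone | NULL          
Race condition | Wrong timezone
Stale cache    | Race condition
Login fails    | NULL          
Bad redirect   | Wrong timezone
Off by one     | Race condition
Memory leak    | NULL          
Null pointer   | NULL          


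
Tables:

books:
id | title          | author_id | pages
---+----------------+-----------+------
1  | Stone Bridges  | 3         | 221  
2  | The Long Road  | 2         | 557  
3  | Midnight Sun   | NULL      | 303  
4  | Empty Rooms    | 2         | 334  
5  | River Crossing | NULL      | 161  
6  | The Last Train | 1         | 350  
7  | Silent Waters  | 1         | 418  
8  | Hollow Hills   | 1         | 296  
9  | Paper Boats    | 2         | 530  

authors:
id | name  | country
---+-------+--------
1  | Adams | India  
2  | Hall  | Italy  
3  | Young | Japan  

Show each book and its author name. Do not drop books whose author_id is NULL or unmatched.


LEFT JOIN keeps every row from books (the left table); where author_id has no match in authors, the author columns become NULL. Walk through each book:
  - book 1 (Stone Bridges): author_id=3 -> matches Young
  - book 2 (The Long Road): author_id=2 -> matches Hall
  - book 3 (Midnight Sun): author_id=NULL, no match -> kept with NULL
  - book 4 (Empty Rooms): author_id=2 -> matches Hall
  - book 5 (River Crossing): author_id=NULL, no match -> kept with NULL
  - book 6 (The Last Train): author_id=1 -> matches Adams
  - book 7 (Silent Waters): author_id=1 -> matches Adams
  - book 8 (Hollow Hills): author_id=1 -> matches Adams
  - book 9 (Paper Boats): author_id=2 -> matches Hall
All 9 rows appear; 2 have NULL author.

SQL:
SELECT a.title, b.name AS author
FROM books a
LEFT JOIN authors b ON a.author_id = b.id

Result:
title          | author
---------------+-------
Stone Bridges  | Young 
The Long Road  | Hall  
Midnight Sun   | NULL  
Empty Rooms    | Hall  
River Crossing | NULL  
The Last Train | Adams 
Silent Waters  | Adams 
Hollow Hills   | Adams 
Paper Boats    | Hall  


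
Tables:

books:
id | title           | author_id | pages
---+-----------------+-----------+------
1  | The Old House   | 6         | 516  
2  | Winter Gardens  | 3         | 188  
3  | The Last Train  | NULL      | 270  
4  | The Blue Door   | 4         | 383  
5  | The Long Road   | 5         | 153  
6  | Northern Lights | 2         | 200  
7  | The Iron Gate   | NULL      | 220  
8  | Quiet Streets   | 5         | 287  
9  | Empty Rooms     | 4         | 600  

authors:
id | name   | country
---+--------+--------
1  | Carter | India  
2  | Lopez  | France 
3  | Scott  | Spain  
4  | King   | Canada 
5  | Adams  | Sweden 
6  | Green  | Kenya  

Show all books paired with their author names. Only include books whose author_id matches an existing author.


INNER JOIN keeps only books rows whose author_id matches an id in authors. Walk through each book:
  - book 1 (The Old House): author_id=6 -> matches Green
  - book 2 (Winter Gardens): author_id=3 -> matches Scott
  - book 3 (The Last Train): author_id=NULL, no match -> dropped
  - book 4 (The Blue Door): author_id=4 -> matches King
  - book 5 (The Long Road): author_id=5 -> matches Adams
  - book 6 (Northern Lights): author_id=2 -> matches Lopez
  - book 7 (The Iron Gate): author_id=NULL, no match -> dropped
  - book 8 (Quiet Streets): author_id=5 -> matches Adams
  - book 9 (Empty Rooms): author_id=4 -> matches King
So 2 of 9 rows are dropped.

SQL:
SELECT a.title, b.name AS author
FROM books a
INNER JOIN authors b ON a.author_id = b.id

Result:
title           | author
----------------+-------
The Old House   | Green 
Winter Gardens  | Scott 
The Blue Door   | King  
The Long Road   | Adams 
Northern Lights | Lopez 
Quiet Streets   | Adams 
Empty Rooms     | King  


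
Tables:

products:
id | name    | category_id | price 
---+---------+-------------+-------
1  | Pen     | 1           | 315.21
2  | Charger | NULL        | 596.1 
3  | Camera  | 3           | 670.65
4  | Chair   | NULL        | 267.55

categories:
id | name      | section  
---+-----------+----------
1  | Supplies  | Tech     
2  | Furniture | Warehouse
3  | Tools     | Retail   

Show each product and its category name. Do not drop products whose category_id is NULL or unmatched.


LEFT JOIN keeps every row from products (the left table); where category_id has no match in categories, the category columns become NULL. Walk through each product:
  - product 1 (Pen): category_id=1 -> matches Supplies
  - product 2 (Charger): category_id=NULL, no match -> kept with NULL
  - product 3 (Camera): category_id=3 -> matches Tools
  - product 4 (Chair): category_id=NULL, no match -> kept with NULL
All 4 rows appear; 2 have NULL category.

SQL:
SELECT a.name, b.name AS category
FROM products a
LEFT JOIN categories b ON a.category_id = b.id

Result:
name    | category
--------+---------
Pen     | Supplies
Charger | NULL    
Camera  | Tools   
Chair   | NULL    


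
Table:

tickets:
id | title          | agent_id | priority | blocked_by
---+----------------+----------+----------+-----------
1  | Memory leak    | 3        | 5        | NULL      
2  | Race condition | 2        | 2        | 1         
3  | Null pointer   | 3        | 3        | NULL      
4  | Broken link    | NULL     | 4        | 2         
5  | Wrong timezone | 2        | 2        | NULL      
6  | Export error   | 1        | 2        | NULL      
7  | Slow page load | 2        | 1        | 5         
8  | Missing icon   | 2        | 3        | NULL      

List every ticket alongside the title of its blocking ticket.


This is a self-join: tickets is joined to a second copy of itself, matching each row's blocked_by to another row's id. Use LEFT JOIN so rows with blocked_by=NULL are kept.
  - ticket 1 (Memory leak): blocked_by=NULL -> NULL
  - ticket 2 (Race condition): blocked_by=1 -> Memory leak
  - ticket 3 (Null pointer): blocked_by=NULL -> NULL
  - ticket 4 (Broken link): blocked_by=2 -> Race condition
  - ticket 5 (Wrong timezone): blocked_by=NULL -> NULL
  - ticket 6 (Export error): blocked_by=NULL -> NULL
  - ticket 7 (Slow page load): blocked_by=5 -> Wrong timezone
  - ticket 8 (Missing icon): blocked_by=NULL -> NULL

SQL:
SELECT a.title AS item, b.title AS blocked_by
FROM tickets a
LEFT JOIN tickets b ON a.blocked_by = b.id

Result:
item           | blocked_by    
---------------+---------------
Memory leak    | NULL          
Race condition | Memory leak   
Null pointer   | NULL          
Broken link    | Race condition
Wrong timezone | NULL          
Export error   | NULL          
Slow page load | Wrong timezone
Missing icon   | NULL          


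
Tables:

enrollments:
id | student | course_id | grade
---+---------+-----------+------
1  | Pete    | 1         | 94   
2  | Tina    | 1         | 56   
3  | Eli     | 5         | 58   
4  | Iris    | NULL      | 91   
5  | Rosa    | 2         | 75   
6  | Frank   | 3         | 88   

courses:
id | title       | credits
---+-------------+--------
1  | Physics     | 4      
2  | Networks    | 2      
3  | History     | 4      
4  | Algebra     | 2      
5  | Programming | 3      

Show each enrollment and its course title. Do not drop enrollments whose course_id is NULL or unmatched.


LEFT JOIN keeps every row from enrollments (the left table); where course_id has no match in courses, the course columns become NULL. Walk through each enrollment:
  - enrollment 1 (Pete): course_id=1 -> matches Physics
  - enrollment 2 (Tina): course_id=1 -> matches Physics
  - enrollment 3 (Eli): course_id=5 -> matches Programming
  - enrollment 4 (Iris): course_id=NULL, no match -> kept with NULL
  - enrollment 5 (Rosa): course_id=2 -> matches Networks
  - enrollment 6 (Frank): course_id=3 -> matches History
All 6 rows appear; 1 has NULL course.

SQL:
SELECT a.student, b.title AS course
FROM enrollments a
LEFT JOIN courses b ON a.course_id = b.id

Result:
student | course     
--------+------------
Pete    | Physics    
Tina    | Physics    
Eli     | Programming
Iris    | NULL       
Rosa    | Networks   
Frank   | History    


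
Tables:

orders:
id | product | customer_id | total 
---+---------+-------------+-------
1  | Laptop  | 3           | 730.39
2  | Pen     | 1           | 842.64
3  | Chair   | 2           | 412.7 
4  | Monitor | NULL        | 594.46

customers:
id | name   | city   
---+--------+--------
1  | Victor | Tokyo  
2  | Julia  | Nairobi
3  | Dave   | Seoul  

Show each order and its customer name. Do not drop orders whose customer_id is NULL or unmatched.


LEFT JOIN keeps every row from orders (the left table); where customer_id has no match in customers, the customer columns become NULL. Walk through each order:
  - order 1 (Laptop): customer_id=3 -> matches Dave
  - order 2 (Pen): customer_id=1 -> matches Victor
  - order 3 (Chair): customer_id=2 -> matches Julia
  - order 4 (Monitor): customer_id=NULL, no match -> kept with NULL
All 4 rows appear; 1 has NULL customer.

SQL:
SELECT a.product, b.name AS customer
FROM orders a
LEFT JOIN customers b ON a.customer_id = b.id

Result:
product | customer
--------+---------
Laptop  | Dave    
Pen     | Victor  
Chair   | Julia   
Monitor | NULL    


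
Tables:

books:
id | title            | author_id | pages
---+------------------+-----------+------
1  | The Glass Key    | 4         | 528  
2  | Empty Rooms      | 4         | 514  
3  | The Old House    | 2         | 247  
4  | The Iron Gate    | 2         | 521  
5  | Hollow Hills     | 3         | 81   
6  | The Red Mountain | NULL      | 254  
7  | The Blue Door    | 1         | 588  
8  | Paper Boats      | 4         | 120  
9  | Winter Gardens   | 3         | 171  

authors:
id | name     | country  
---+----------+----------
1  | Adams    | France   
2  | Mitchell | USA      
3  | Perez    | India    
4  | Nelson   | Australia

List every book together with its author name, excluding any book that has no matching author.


INNER JOIN keeps only books rows whose author_id matches an id in authors. Walk through each book:
  - book 1 (The Glass Key): author_id=4 -> matches Nelson
  - book 2 (Empty Rooms): author_id=4 -> matches Nelson
  - book 3 (The Old House): author_id=2 -> matches Mitchell
  - book 4 (The Iron Gate): author_id=2 -> matches Mitchell
  - book 5 (Hollow Hills): author_id=3 -> matches Perez
  - book 6 (The Red Mountain): author_id=NULL, no match -> dropped
  - book 7 (The Blue Door): author_id=1 -> matches Adams
  - book 8 (Paper Boats): author_id=4 -> matches Nelson
  - book 9 (Winter Gardens): author_id=3 -> matches Perez
So 1 of 9 rows is dropped.

SQL:
SELECT a.title, b.name AS author
FROM books a
INNER JOIN authors b ON a.author_id = b.id

Result:
title          | author  
---------------+---------
The Glass Key  | Nelson  
Empty Rooms    | Nelson  
The Old House  | Mitchell
The Iron Gate  | Mitchell
Hollow Hills   | Perez   
The Blue Door  | Adams   
Paper Boats    | Nelson  
Winter Gardens | Perez   


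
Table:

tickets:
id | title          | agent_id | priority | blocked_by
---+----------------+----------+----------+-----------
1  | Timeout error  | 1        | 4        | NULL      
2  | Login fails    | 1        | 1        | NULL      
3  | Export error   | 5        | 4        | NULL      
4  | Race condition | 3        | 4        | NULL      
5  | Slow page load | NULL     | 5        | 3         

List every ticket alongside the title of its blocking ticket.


This is a self-join: tickets is joined to a second copy of itself, matching each row's blocked_by to another row's id. Use LEFT JOIN so rows with blocked_by=NULL are kept.
  - ticket 1 (Timeout error): blocked_by=NULL -> NULL
  - ticket 2 (Login fails): blocked_by=NULL -> NULL
  - ticket 3 (Export error): blocked_by=NULL -> NULL
  - ticket 4 (Race condition): blocked_by=NULL -> NULL
  - ticket 5 (Slow page load): blocked_by=3 -> Export error

SQL:
SELECT a.title AS item, b.title AS blocked_by
FROM tickets a
LEFT JOIN tickets b ON a.blocked_by = b.id

Result:
item           | blocked_by  
---------------+-------------
Timeout error  | NULL        
Login fails    | NULL        
Export error   | NULL        
Race condition | NULL        
Slow page load | Export error


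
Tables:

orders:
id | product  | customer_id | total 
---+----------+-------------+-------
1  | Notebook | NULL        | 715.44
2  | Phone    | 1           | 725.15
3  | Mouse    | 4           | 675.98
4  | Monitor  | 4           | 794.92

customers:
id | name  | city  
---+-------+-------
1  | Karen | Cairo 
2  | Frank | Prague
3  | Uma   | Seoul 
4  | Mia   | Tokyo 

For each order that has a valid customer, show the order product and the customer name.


INNER JOIN keeps only orders rows whose customer_id matches an id in customers. Walk through each order:
  - order 1 (Notebook): customer_id=NULL, no match -> dropped
  - order 2 (Phone): customer_id=1 -> matches Karen
  - order 3 (Mouse): customer_id=4 -> matches Mia
  - order 4 (Monitor): customer_id=4 -> matches Mia
So 1 of 4 rows is dropped.

SQL:
SELECT a.product, b.name AS customer
FROM orders a
INNER JOIN customers b ON a.customer_id = b.id

Result:
product | customer
--------+---------
Phone   | Karen   
Mouse   | Mia     
Monitor | Mia     


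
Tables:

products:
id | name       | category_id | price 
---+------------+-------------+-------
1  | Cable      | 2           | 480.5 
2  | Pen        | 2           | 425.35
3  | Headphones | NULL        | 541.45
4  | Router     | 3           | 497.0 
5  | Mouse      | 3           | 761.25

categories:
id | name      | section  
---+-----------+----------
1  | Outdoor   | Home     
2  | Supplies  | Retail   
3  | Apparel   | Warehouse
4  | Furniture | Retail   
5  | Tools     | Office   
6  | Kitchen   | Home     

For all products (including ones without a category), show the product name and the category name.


LEFT JOIN keeps every row from products (the left table); where category_id has no match in categories, the category columns become NULL. Walk through each product:
  - product 1 (Cable): category_id=2 -> matches Supplies
  - product 2 (Pen): category_id=2 -> matches Supplies
  - product 3 (Headphones): category_id=NULL, no match -> kept with NULL
  - product 4 (Router): category_id=3 -> matches Apparel
  - product 5 (Mouse): category_id=3 -> matches Apparel
All 5 rows appear; 1 has NULL category.

SQL:
SELECT a.name, b.name AS category
FROM products a
LEFT JOIN categories b ON a.category_id = b.id

Result:
name       | category
-----------+---------
Cable      | Supplies
Pen        | Supplies
Headphones | NULL    
Router     | Apparel 
Mouse      | Apparel 


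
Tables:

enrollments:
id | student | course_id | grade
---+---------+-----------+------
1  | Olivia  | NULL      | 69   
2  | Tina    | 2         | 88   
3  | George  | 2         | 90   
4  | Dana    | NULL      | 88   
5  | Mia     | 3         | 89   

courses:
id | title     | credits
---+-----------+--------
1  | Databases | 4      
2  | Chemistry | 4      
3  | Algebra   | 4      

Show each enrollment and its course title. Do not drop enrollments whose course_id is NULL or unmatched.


LEFT JOIN keeps every row from enrollments (the left table); where course_id has no match in courses, the course columns become NULL. Walk through each enrollment:
  - enrollment 1 (Olivia): course_id=NULL, no match -> kept with NULL
  - enrollment 2 (Tina): course_id=2 -> matches Chemistry
  - enrollment 3 (George): course_id=2 -> matches Chemistry
  - enrollment 4 (Dana): course_id=NULL, no match -> kept with NULL
  - enrollment 5 (Mia): course_id=3 -> matches Algebra
All 5 rows appear; 2 have NULL course.

SQL:
SELECT a.student, b.title AS course
FROM enrollments a
LEFT JOIN courses b ON a.course_id = b.id

Result:
student | course   
--------+----------
Olivia  | NULL     
Tina    | Chemistry
George  | Chemistry
Dana    | NULL     
Mia     | Algebra  


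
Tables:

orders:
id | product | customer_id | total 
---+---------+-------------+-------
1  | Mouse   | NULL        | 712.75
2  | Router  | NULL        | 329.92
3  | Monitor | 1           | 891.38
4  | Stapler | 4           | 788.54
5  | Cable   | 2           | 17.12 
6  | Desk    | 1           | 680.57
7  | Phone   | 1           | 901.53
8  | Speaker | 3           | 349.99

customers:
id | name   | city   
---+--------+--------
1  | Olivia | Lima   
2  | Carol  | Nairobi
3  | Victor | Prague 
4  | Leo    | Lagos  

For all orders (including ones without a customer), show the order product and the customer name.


LEFT JOIN keeps every row from orders (the left table); where customer_id has no match in customers, the customer columns become NULL. Walk through each order:
  - order 1 (Mouse): customer_id=NULL, no match -> kept with NULL
  - order 2 (Router): customer_id=NULL, no match -> kept with NULL
  - order 3 (Monitor): customer_id=1 -> matches Olivia
  - order 4 (Stapler): customer_id=4 -> matches Leo
  - order 5 (Cable): customer_id=2 -> matches Carol
  - order 6 (Desk): customer_id=1 -> matches Olivia
  - order 7 (Phone): customer_id=1 -> matches Olivia
  - order 8 (Speaker): customer_id=3 -> matches Victor
All 8 rows appear; 2 have NULL customer.

SQL:
SELECT a.product, b.name AS customer
FROM orders a
LEFT JOIN customers b ON a.customer_id = b.id

Result:
product | customer
--------+---------
Mouse   | NULL    
Router  | NULL    
Monitor | Olivia  
Stapler | Leo     
Cable   | Carol   
Desk    | Olivia  
Phone   | Olivia  
Speaker | Victor  


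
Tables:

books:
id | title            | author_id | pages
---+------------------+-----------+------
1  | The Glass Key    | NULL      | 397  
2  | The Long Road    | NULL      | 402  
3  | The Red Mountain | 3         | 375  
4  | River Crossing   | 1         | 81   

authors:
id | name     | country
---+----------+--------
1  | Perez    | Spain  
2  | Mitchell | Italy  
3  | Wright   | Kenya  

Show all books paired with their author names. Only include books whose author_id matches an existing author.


INNER JOIN keeps only books rows whose author_id matches an id in authors. Walk through each book:
  - book 1 (The Glass Key): author_id=NULL, no match -> dropped
  - book 2 (The Long Road): author_id=NULL, no match -> dropped
  - book 3 (The Red Mountain): author_id=3 -> matches Wright
  - book 4 (River Crossing): author_id=1 -> matches Perez
So 2 of 4 rows are dropped.

SQL:
SELECT a.title, b.name AS author
FROM books a
INNER JOIN authors b ON a.author_id = b.id

Result:
title            | author
-----------------+-------
The Red Mountain | Wright
River Crossing   | Perez 


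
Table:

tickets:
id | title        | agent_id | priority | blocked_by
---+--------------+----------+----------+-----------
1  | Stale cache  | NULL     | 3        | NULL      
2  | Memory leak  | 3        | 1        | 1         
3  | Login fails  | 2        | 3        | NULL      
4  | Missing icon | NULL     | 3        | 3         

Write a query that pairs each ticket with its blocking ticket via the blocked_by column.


This is a self-join: tickets is joined to a second copy of itself, matching each row's blocked_by to another row's id. Use LEFT JOIN so rows with blocked_by=NULL are kept.
  - ticket 1 (Stale cache): blocked_by=NULL -> NULL
  - ticket 2 (Memory leak): blocked_by=1 -> Stale cache
  - ticket 3 (Login fails): blocked_by=NULL -> NULL
  - ticket 4 (Missing icon): blocked_by=3 -> Login fails

SQL:
SELECT a.title AS item, b.title AS blocked_by
FROM tickets a
LEFT JOIN tickets b ON a.blocked_by = b.id

Result:
item         | blocked_by 
-------------+------------
Stale cache  | NULL       
Memory leak  | Stale cache
Login fails  | NULL       
Missing icon | Login fails


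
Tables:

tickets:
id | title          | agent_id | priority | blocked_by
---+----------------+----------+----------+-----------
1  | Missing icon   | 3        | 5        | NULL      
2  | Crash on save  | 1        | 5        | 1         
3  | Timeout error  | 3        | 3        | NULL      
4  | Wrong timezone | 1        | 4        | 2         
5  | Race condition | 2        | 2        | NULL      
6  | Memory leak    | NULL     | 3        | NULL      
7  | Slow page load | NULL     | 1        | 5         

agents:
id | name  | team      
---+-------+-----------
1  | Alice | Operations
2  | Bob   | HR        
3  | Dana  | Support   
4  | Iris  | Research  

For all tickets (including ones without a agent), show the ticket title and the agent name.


LEFT JOIN keeps every row from tickets (the left table); where agent_id has no match in agents, the agent columns become NULL. Walk through each ticket:
  - ticket 1 (Missing icon): agent_id=3 -> matches Dana
  - ticket 2 (Crash on save): agent_id=1 -> matches Alice
  - ticket 3 (Timeout error): agent_id=3 -> matches Dana
  - ticket 4 (Wrong timezone): agent_id=1 -> matches Alice
  - ticket 5 (Race condition): agent_id=2 -> matches Bob
  - ticket 6 (Memory leak): agent_id=NULL, no match -> kept with NULL
  - ticket 7 (Slow page load): agent_id=NULL, no match -> kept with NULL
All 7 rows appear; 2 have NULL agent.

SQL:
SELECT a.title, b.name AS agent
FROM tickets a
LEFT JOIN agents b ON a.agent_id = b.id

Result:
title          | agent
---------------+------
Missing icon   | Dana 
Crash on save  | Alice
Timeout error  | Dana 
Wrong timezone | Alice
Race condition | Bob  
Memory leak    | NULL 
Slow page load | NULL 


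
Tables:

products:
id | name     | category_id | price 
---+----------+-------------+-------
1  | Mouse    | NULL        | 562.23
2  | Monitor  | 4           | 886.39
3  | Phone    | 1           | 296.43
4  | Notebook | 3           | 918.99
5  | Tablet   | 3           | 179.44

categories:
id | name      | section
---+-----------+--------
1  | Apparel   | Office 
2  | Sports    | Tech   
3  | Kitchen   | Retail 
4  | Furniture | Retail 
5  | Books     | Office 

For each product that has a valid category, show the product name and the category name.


INNER JOIN keeps only products rows whose category_id matches an id in categories. Walk through each product:
  - product 1 (Mouse): category_id=NULL, no match -> dropped
  - product 2 (Monitor): category_id=4 -> matches Furniture
  - product 3 (Phone): category_id=1 -> matches Apparel
  - product 4 (Notebook): category_id=3 -> matches Kitchen
  - product 5 (Tablet): category_id=3 -> matches Kitchen
So 1 of 5 rows is dropped.

SQL:
SELECT a.name, b.name AS category
FROM products a
INNER JOIN categories b ON a.category_id = b.id

Result:
name     | category 
---------+----------
Monitor  | Furniture
Phone    | Apparel  
Notebook | Kitchen  
Tablet   | Kitchen  


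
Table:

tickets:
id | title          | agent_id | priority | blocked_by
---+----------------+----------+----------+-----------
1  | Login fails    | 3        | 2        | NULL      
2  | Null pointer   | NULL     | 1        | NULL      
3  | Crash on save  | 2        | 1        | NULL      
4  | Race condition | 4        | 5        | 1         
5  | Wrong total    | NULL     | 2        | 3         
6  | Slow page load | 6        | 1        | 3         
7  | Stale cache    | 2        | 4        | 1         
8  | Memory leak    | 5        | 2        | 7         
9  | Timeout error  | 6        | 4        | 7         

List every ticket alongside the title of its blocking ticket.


This is a self-join: tickets is joined to a second copy of itself, matching each row's blocked_by to another row's id. Use LEFT JOIN so rows with blocked_by=NULL are kept.
  - ticket 1 (Login fails): blocked_by=NULL -> NULL
  - ticket 2 (Null pointer): blocked_by=NULL -> NULL
  - ticket 3 (Crash on save): blocked_by=NULL -> NULL
  - ticket 4 (Race condition): blocked_by=1 -> Login fails
  - ticket 5 (Wrong total): blocked_by=3 -> Crash on save
  - ticket 6 (Slow page load): blocked_by=3 -> Crash on save
  - ticket 7 (Stale cache): blocked_by=1 -> Login fails
  - ticket 8 (Memory leak): blocked_by=7 -> Stale cache
  - ticket 9 (Timeout error): blocked_by=7 -> Stale cache

SQL:
SELECT a.title AS item, b.title AS blocked_by
FROM tickets a
LEFT JOIN tickets b ON a.blocked_by = b.id

Result:
item           | blocked_by   
---------------+--------------
Login fails    | NULL         
Null pointer   | NULL         
Crash on save  | NULL         
Race condition | Login fails  
Wrong total    | Crash on save
Slow page load | Crash on save
Stale cache    | Login fails  
Memory leak    | Stale cache  
Timeout error  | Stale cache  


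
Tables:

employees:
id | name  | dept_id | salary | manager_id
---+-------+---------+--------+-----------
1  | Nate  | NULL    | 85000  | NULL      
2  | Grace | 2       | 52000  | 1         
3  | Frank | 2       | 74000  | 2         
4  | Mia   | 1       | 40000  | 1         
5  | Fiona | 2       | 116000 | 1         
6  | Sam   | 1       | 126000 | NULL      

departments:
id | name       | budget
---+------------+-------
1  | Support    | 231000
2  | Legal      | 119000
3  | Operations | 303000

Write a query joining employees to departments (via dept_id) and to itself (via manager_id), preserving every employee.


Two LEFT JOINs from the same base table employees: one to departments via dept_id, one to employees itself via manager_id. Both are LEFT so every employee is preserved.
Match against departments:
  - employee 1 (Nate): dept_id=NULL, no match -> kept with NULL
  - employee 2 (Grace): dept_id=2 -> matches Legal
  - employee 3 (Frank): dept_id=2 -> matches Legal
  - employee 4 (Mia): dept_id=1 -> matches Support
  - employee 5 (Fiona): dept_id=2 -> matches Legal
  - employee 6 (Sam): dept_id=1 -> matches Support
Match against employees (self):
  - employee 1 (Nate): manager_id=NULL -> NULL
  - employee 2 (Grace): manager_id=1 -> Nate
  - employee 3 (Frank): manager_id=2 -> Grace
  - employee 4 (Mia): manager_id=1 -> Nate
  - employee 5 (Fiona): manager_id=1 -> Nate
  - employee 6 (Sam): manager_id=NULL -> NULL

SQL:
SELECT a.name, b.name AS department, c.name AS manager
FROM employees a
LEFT JOIN departments b ON a.dept_id = b.id
LEFT JOIN employees c ON a.manager_id = c.id

Result:
name  | department | manager
------+------------+--------
Nate  | NULL       | NULL   
Grace | Legal      | Nate   
Frank | Legal      | Grace  
Mia   | Support    | Nate   
Fiona | Legal      | Nate   
Sam   | Support    | NULL   


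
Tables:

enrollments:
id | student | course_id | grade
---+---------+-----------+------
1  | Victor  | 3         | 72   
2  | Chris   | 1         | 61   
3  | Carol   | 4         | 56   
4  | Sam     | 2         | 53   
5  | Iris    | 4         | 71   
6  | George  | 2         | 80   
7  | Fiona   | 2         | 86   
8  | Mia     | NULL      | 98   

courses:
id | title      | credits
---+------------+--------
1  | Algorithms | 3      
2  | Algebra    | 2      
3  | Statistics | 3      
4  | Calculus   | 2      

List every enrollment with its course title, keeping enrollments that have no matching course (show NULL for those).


LEFT JOIN keeps every row from enrollments (the left table); where course_id has no match in courses, the course columns become NULL. Walk through each enrollment:
  - enrollment 1 (Victor): course_id=3 -> matches Statistics
  - enrollment 2 (Chris): course_id=1 -> matches Algorithms
  - enrollment 3 (Carol): course_id=4 -> matches Calculus
  - enrollment 4 (Sam): course_id=2 -> matches Algebra
  - enrollment 5 (Iris): course_id=4 -> matches Calculus
  - enrollment 6 (George): course_id=2 -> matches Algebra
  - enrollment 7 (Fiona): course_id=2 -> matches Algebra
  - enrollment 8 (Mia): course_id=NULL, no match -> kept with NULL
All 8 rows appear; 1 has NULL course.

SQL:
SELECT a.student, b.title AS course
FROM enrollments a
LEFT JOIN courses b ON a.course_id = b.id

Result:
student | course    
--------+-----------
Victor  | Statistics
Chris   | Algorithms
Carol   | Calculus  
Sam     | Algebra   
Iris    | Calculus  
George  | Algebra   
Fiona   | Algebra   
Mia     | NULL      


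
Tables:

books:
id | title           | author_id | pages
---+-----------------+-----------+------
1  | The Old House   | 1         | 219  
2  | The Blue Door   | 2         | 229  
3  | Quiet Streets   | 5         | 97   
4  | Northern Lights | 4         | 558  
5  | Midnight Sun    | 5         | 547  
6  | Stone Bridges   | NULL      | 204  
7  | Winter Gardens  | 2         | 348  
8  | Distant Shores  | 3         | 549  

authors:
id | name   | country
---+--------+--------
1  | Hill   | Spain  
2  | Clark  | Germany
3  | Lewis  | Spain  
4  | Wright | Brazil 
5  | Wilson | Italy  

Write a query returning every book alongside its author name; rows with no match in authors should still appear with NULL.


LEFT JOIN keeps every row from books (the left table); where author_id has no match in authors, the author columns become NULL. Walk through each book:
  - book 1 (The Old House): author_id=1 -> matches Hill
  - book 2 (The Blue Door): author_id=2 -> matches Clark
  - book 3 (Quiet Streets): author_id=5 -> matches Wilson
  - book 4 (Northern Lights): author_id=4 -> matches Wright
  - book 5 (Midnight Sun): author_id=5 -> matches Wilson
  - book 6 (Stone Bridges): author_id=NULL, no match -> kept with NULL
  - book 7 (Winter Gardens): author_id=2 -> matches Clark
  - book 8 (Distant Shores): author_id=3 -> matches Lewis
All 8 rows appear; 1 has NULL author.

SQL:
SELECT a.title, b.name AS author
FROM books a
LEFT JOIN authors b ON a.author_id = b.id

Result:
title           | author
----------------+-------
The Old House   | Hill  
The Blue Door   | Clark 
Quiet Streets   | Wilson
Northern Lights | Wright
Midnight Sun    | Wilson
Stone Bridges   | NULL  
Winter Gardens  | Clark 
Distant Shores  | Lewis 


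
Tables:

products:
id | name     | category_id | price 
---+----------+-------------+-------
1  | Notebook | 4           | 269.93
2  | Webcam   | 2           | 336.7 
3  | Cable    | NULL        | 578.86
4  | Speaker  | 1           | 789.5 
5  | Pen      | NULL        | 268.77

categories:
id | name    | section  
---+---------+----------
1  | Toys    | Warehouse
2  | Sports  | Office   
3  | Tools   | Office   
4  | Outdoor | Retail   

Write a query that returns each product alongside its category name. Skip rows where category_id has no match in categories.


INNER JOIN keeps only products rows whose category_id matches an id in categories. Walk through each product:
  - product 1 (Notebook): category_id=4 -> matches Outdoor
  - product 2 (Webcam): category_id=2 -> matches Sports
  - product 3 (Cable): category_id=NULL, no match -> dropped
  - product 4 (Speaker): category_id=1 -> matches Toys
  - product 5 (Pen): category_id=NULL, no match -> dropped
So 2 of 5 rows are dropped.

SQL:
SELECT a.name, b.name AS category
FROM products a
INNER JOIN categories b ON a.category_id = b.id

Result:
name     | category
---------+---------
Notebook | Outdoor 
Webcam   | Sports  
Speaker  | Toys    


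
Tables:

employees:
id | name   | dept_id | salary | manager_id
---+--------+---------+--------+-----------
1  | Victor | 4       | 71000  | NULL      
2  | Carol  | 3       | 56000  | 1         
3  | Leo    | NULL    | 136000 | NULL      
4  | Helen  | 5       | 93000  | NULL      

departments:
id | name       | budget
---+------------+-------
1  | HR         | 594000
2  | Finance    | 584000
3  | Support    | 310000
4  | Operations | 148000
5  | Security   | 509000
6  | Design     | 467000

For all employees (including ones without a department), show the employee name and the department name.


LEFT JOIN keeps every row from employees (the left table); where dept_id has no match in departments, the department columns become NULL. Walk through each employee:
  - employee 1 (Victor): dept_id=4 -> matches Operations
  - employee 2 (Carol): dept_id=3 -> matches Support
  - employee 3 (Leo): dept_id=NULL, no match -> kept with NULL
  - employee 4 (Helen): dept_id=5 -> matches Security
All 4 rows appear; 1 has NULL department.

SQL:
SELECT a.name, b.name AS department
FROM employees a
LEFT JOIN departments b ON a.dept_id = b.id

Result:
name   | department
-------+-----------
Victor | Operations
Carol  | Support   
Leo    | NULL      
Helen  | Security  


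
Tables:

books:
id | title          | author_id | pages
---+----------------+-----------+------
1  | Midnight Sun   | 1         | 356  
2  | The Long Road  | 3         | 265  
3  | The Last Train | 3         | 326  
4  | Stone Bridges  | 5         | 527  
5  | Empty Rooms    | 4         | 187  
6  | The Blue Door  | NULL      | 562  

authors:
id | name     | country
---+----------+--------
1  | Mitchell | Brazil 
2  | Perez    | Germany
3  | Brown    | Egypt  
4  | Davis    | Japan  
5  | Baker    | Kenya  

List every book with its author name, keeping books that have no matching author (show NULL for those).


LEFT JOIN keeps every row from books (the left table); where author_id has no match in authors, the author columns become NULL. Walk through each book:
  - book 1 (Midnight Sun): author_id=1 -> matches Mitchell
  - book 2 (The Long Road): author_id=3 -> matches Brown
  - book 3 (The Last Train): author_id=3 -> matches Brown
  - book 4 (Stone Bridges): author_id=5 -> matches Baker
  - book 5 (Empty Rooms): author_id=4 -> matches Davis
  - book 6 (The Blue Door): author_id=NULL, no match -> kept with NULL
All 6 rows appear; 1 has NULL author.

SQL:
SELECT a.title, b.name AS author
FROM books a
LEFT JOIN authors b ON a.author_id = b.id

Result:
title          | author  
---------------+---------
Midnight Sun   | Mitchell
The Long Road  | Brown   
The Last Train | Brown   
Stone Bridges  | Baker   
Empty Rooms    | Davis   
The Blue Door  | NULL    


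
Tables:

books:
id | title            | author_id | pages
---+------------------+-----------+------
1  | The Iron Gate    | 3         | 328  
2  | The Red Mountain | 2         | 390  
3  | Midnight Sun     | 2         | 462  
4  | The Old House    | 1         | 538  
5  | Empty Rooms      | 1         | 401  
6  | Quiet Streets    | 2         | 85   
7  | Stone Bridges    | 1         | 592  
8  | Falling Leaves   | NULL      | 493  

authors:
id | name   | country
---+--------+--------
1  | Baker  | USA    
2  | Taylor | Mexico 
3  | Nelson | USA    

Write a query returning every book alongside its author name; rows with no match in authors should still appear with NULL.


LEFT JOIN keeps every row from books (the left table); where author_id has no match in authors, the author columns become NULL. Walk through each book:
  - book 1 (The Iron Gate): author_id=3 -> matches Nelson
  - book 2 (The Red Mountain): author_id=2 -> matches Taylor
  - book 3 (Midnight Sun): author_id=2 -> matches Taylor
  - book 4 (The Old House): author_id=1 -> matches Baker
  - book 5 (Empty Rooms): author_id=1 -> matches Baker
  - book 6 (Quiet Streets): author_id=2 -> matches Taylor
  - book 7 (Stone Bridges): author_id=1 -> matches Baker
  - book 8 (Falling Leaves): author_id=NULL, no match -> kept with NULL
All 8 rows appear; 1 has NULL author.

SQL:
SELECT a.title, b.name AS author
FROM books a
LEFT JOIN authors b ON a.author_id = b.id

Result:
title            | author
-----------------+-------
The Iron Gate    | Nelson
The Red Mountain | Taylor
Midnight Sun     | Taylor
The Old House    | Baker 
Empty Rooms      | Baker 
Quiet Streets    | Taylor
Stone Bridges    | Baker 
Falling Leaves   | NULL  
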